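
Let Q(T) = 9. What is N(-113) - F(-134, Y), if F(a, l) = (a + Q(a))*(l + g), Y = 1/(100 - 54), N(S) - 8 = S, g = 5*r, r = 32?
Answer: 915295/46 ≈ 19898.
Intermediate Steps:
g = 160 (g = 5*32 = 160)
N(S) = 8 + S
Y = 1/46 ≈ 0.021739
F(a, l) = (9 + a)*(160 + l) (F(a, l) = (a + 9)*(l + 160) = (9 + a)*(160 + l))
N(-113) - F(-134, Y) = (8 - 113) - (1440 + 9*(1/46) + 160*(-134) - 134*1/46) = -105 - (1440 + 9/46 - 21440 - 67/23) = -105 - 1*(-920125/46) = -105 + 920125/46 = 915295/46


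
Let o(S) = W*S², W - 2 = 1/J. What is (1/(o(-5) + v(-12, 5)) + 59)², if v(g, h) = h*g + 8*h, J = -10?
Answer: 10543009/3025 ≈ 3485.3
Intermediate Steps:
W = 19/10 (W = 2 + 1/(-10) = 2 - ⅒ = 19/10 ≈ 1.9000)
v(g, h) = 8*h + g*h (v(g, h) = g*h + 8*h = 8*h + g*h)
o(S) = 19*S²/10
(1/(o(-5) + v(-12, 5)) + 59)² = (1/((19/10)*(-5)² + 5*(8 - 12)) + 59)² = (1/((19/10)*25 + 5*(-4)) + 59)² = (1/(95/2 - 20) + 59)² = (1/(55/2) + 59)² = (2/55 + 59)² = (3247/55)² = 10543009/3025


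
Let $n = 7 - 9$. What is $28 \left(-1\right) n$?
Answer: $56$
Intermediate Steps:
$n = -2$
$28 \left(-1\right) n = 28 \left(-1\right) \left(-2\right) = \left(-28\right) \left(-2\right) = 56$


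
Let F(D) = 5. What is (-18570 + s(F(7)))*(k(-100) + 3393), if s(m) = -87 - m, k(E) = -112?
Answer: -61230022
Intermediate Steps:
(-18570 + s(F(7)))*(k(-100) + 3393) = (-18570 + (-87 - 1*5))*(-112 + 3393) = (-18570 + (-87 - 5))*3281 = (-18570 - 92)*3281 = -18662*3281 = -61230022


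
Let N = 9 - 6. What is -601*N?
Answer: -1803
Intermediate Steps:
N = 3
-601*N = -601*3 = -1803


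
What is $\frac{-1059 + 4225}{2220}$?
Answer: $\frac{1583}{1110} \approx 1.4261$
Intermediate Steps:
$\frac{-1059 + 4225}{2220} = 3166 \cdot \frac{1}{2220} = \frac{1583}{1110}$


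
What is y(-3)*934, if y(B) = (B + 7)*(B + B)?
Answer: -22416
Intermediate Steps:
y(B) = 2*B*(7 + B) (y(B) = (7 + B)*(2*B) = 2*B*(7 + B))
y(-3)*934 = (2*(-3)*(7 - 3))*934 = (2*(-3)*4)*934 = -24*934 = -22416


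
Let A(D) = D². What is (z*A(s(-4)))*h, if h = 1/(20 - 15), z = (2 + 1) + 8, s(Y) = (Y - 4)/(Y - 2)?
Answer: 176/45 ≈ 3.9111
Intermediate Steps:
s(Y) = (-4 + Y)/(-2 + Y)
z = 11 (z = 3 + 8 = 11)
h = ⅕ (h = 1/5 = ⅕ ≈ 0.20000)
(z*A(s(-4)))*h = (11*((-4 - 4)/(-2 - 4))²)*(⅕) = (11*(-8/(-6))²)*(⅕) = (11*(-⅙*(-8))²)*(⅕) = (11*(4/3)²)*(⅕) = (11*(16/9))*(⅕) = (176/9)*(⅕) = 176/45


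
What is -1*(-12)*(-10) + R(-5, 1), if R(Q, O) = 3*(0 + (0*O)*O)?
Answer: -120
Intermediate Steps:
R(Q, O) = 0 (R(Q, O) = 3*(0 + 0*O) = 3*(0 + 0) = 3*0 = 0)
-1*(-12)*(-10) + R(-5, 1) = -1*(-12)*(-10) + 0 = 12*(-10) + 0 = -120 + 0 = -120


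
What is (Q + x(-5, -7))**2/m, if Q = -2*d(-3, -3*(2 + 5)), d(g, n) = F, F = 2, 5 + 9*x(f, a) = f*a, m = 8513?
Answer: 4/76617 ≈ 5.2208e-5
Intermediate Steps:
x(f, a) = -5/9 + a*f/9 (x(f, a) = -5/9 + (f*a)/9 = -5/9 + (a*f)/9 = -5/9 + a*f/9)
d(g, n) = 2
Q = -4 (Q = -2*2 = -4)
(Q + x(-5, -7))**2/m = (-4 + (-5/9 + (1/9)*(-7)*(-5)))**2/8513 = (-4 + (-5/9 + 35/9))**2*(1/8513) = (-4 + 10/3)**2*(1/8513) = (-2/3)**2*(1/8513) = (4/9)*(1/8513) = 4/76617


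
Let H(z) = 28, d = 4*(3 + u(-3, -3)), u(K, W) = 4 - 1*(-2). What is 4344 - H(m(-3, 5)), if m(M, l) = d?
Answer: 4316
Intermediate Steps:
u(K, W) = 6 (u(K, W) = 4 + 2 = 6)
d = 36 (d = 4*(3 + 6) = 4*9 = 36)
m(M, l) = 36
4344 - H(m(-3, 5)) = 4344 - 1*28 = 4344 - 28 = 4316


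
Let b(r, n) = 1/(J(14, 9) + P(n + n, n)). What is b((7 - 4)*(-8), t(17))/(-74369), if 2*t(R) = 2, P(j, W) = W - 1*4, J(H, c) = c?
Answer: -1/446214 ≈ -2.2411e-6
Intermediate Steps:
P(j, W) = -4 + W (P(j, W) = W - 4 = -4 + W)
t(R) = 1 (t(R) = (½)*2 = 1)
b(r, n) = 1/(5 + n) (b(r, n) = 1/(9 + (-4 + n)) = 1/(5 + n))
b((7 - 4)*(-8), t(17))/(-74369) = 1/((5 + 1)*(-74369)) = -1/74369/6 = (⅙)*(-1/74369) = -1/446214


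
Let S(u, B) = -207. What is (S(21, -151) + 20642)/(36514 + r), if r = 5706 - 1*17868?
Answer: 20435/24352 ≈ 0.83915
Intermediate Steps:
r = -12162 (r = 5706 - 17868 = -12162)
(S(21, -151) + 20642)/(36514 + r) = (-207 + 20642)/(36514 - 12162) = 20435/24352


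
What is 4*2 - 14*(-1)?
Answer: 22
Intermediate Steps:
4*2 - 14*(-1) = 8 + 14 = 22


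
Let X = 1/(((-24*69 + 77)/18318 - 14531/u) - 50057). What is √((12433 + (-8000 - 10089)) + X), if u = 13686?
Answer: I*√1546484795548215715914430213/522899379062 ≈ 75.206*I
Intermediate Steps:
X = -20891679/1045798758124 (X = 1/(((-24*69 + 77)/18318 - 14531/13686) - 50057) = 1/(((-1656 + 77)*(1/18318) - 14531*1/13686) - 50057) = 1/((-1579*1/18318 - 14531/13686) - 50057) = 1/((-1579/18318 - 14531/13686) - 50057) = 1/(-23982421/20891679 - 50057) = 1/(-1045798758124/20891679) = -20891679/1045798758124 ≈ -1.9977e-5)
√((12433 + (-8000 - 10089)) + X) = √((12433 + (-8000 - 10089)) - 20891679/1045798758124) = √((12433 - 18089) - 20891679/1045798758124) = √(-5656 - 20891679/1045798758124) = √(-5915037796841023/1045798758124) = I*√1546484795548215715914430213/522899379062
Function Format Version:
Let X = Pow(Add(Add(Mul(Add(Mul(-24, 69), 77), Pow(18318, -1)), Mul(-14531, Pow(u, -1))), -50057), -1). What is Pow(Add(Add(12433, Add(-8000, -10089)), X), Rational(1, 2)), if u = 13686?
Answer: Mul(Rational(1, 522899379062), I, Pow(1546484795548215715914430213, Rational(1, 2))) ≈ Mul(75.206, I)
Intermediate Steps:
X = Rational(-20891679, 1045798758124) (X = Pow(Add(Add(Mul(Add(Mul(-24, 69), 77), Pow(18318, -1)), Mul(-14531, Pow(13686, -1))), -50057), -1) = Pow(Add(Add(Mul(Add(-1656, 77), Rational(1, 18318)), Mul(-14531, Rational(1, 13686))), -50057), -1) = Pow(Add(Add(Mul(-1579, Rational(1, 18318)), Rational(-14531, 13686)), -50057), -1) = Pow(Add(Add(Rational(-1579, 18318), Rational(-14531, 13686)), -50057), -1) = Pow(Add(Rational(-23982421, 20891679), -50057), -1) = Pow(Rational(-1045798758124, 20891679), -1) = Rational(-20891679, 1045798758124) ≈ -1.9977e-5)
Pow(Add(Add(12433, Add(-8000, -10089)), X), Rational(1, 2)) = Pow(Add(Add(12433, Add(-8000, -10089)), Rational(-20891679, 1045798758124)), Rational(1, 2)) = Pow(Add(Add(12433, -18089), Rational(-20891679, 1045798758124)), Rational(1, 2)) = Pow(Add(-5656, Rational(-20891679, 1045798758124)), Rational(1, 2)) = Pow(Rational(-5915037796841023, 1045798758124), Rational(1, 2)) = Mul(Rational(1, 522899379062), I, Pow(1546484795548215715914430213, Rational(1, 2)))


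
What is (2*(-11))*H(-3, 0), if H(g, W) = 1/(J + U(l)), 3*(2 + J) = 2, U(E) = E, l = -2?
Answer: 33/5 ≈ 6.6000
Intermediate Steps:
J = -4/3 (J = -2 + (⅓)*2 = -2 + ⅔ = -4/3 ≈ -1.3333)
H(g, W) = -3/10 (H(g, W) = 1/(-4/3 - 2) = 1/(-10/3) = -3/10)
(2*(-11))*H(-3, 0) = (2*(-11))*(-3/10) = -22*(-3/10) = 33/5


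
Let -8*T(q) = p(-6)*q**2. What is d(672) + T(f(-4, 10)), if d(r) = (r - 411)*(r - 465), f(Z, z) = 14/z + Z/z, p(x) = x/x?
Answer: 432215/8 ≈ 54027.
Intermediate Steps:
p(x) = 1
T(q) = -q**2/8
d(r) = (-465 + r)*(-411 + r) (d(r) = (-411 + r)*(-465 + r) = (-465 + r)*(-411 + r))
d(672) + T(f(-4, 10)) = (191115 + 672**2 - 876*672) - (14 - 4)**2/100/8 = (191115 + 451584 - 588672) - 1**2/8 = 54027 - 1/8*1**2 = 54027 - 1/8*1 = 54027 - 1/8 = 432215/8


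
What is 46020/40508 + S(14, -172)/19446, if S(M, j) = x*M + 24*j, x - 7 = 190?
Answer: 8071240/7574217 ≈ 1.0656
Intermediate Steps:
x = 197 (x = 7 + 190 = 197)
S(M, j) = 24*j + 197*M (S(M, j) = 197*M + 24*j = 24*j + 197*M)
46020/40508 + S(14, -172)/19446 = 46020/40508 + (24*(-172) + 197*14)/19446 = 46020*(1/40508) + (-4128 + 2758)*(1/19446) = 885/779 - 1370*1/19446 = 885/779 - 685/9723 = 8071240/7574217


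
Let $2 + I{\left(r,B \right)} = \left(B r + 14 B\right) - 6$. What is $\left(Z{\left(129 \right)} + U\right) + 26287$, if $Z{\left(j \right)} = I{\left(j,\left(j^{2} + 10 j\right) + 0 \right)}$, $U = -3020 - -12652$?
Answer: $2600044$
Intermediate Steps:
$U = 9632$ ($U = -3020 + 12652 = 9632$)
$I{\left(r,B \right)} = -8 + 14 B + B r$ ($I{\left(r,B \right)} = -2 - \left(6 - 14 B - B r\right) = -2 + \left(-6 + 14 B + B r\right) = -8 + 14 B + B r$)
$Z{\left(j \right)} = -8 + 14 j^{2} + 140 j + j \left(j^{2} + 10 j\right)$ ($Z{\left(j \right)} = -8 + 14 \left(\left(j^{2} + 10 j\right) + 0\right) + \left(\left(j^{2} + 10 j\right) + 0\right) j = -8 + 14 \left(j^{2} + 10 j\right) + \left(j^{2} + 10 j\right) j = -8 + \left(14 j^{2} + 140 j\right) + j \left(j^{2} + 10 j\right) = -8 + 14 j^{2} + 140 j + j \left(j^{2} + 10 j\right)$)
$\left(Z{\left(129 \right)} + U\right) + 26287 = \left(\left(-8 + 129^{3} + 24 \cdot 129^{2} + 140 \cdot 129\right) + 9632\right) + 26287 = \left(\left(-8 + 2146689 + 24 \cdot 16641 + 18060\right) + 9632\right) + 26287 = \left(\left(-8 + 2146689 + 399384 + 18060\right) + 9632\right) + 26287 = \left(2564125 + 9632\right) + 26287 = 2573757 + 26287 = 2600044$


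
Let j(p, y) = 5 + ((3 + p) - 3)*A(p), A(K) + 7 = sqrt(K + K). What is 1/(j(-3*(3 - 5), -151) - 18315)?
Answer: -1147/21049717 - 3*sqrt(3)/84198868 ≈ -5.4552e-5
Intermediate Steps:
A(K) = -7 + sqrt(2)*sqrt(K) (A(K) = -7 + sqrt(K + K) = -7 + sqrt(2*K) = -7 + sqrt(2)*sqrt(K))
j(p, y) = 5 + p*(-7 + sqrt(2)*sqrt(p)) (j(p, y) = 5 + ((3 + p) - 3)*(-7 + sqrt(2)*sqrt(p)) = 5 + p*(-7 + sqrt(2)*sqrt(p)))
1/(j(-3*(3 - 5), -151) - 18315) = 1/((5 + (-3*(3 - 5))*(-7 + sqrt(2)*sqrt(-3*(3 - 5)))) - 18315) = 1/((5 + (-3*(-2))*(-7 + sqrt(2)*sqrt(-3*(-2)))) - 18315) = 1/((5 + 6*(-7 + sqrt(2)*sqrt(6))) - 18315) = 1/((5 + 6*(-7 + 2*sqrt(3))) - 18315) = 1/((5 + (-42 + 12*sqrt(3))) - 18315) = 1/((-37 + 12*sqrt(3)) - 18315) = 1/(-18352 + 12*sqrt(3))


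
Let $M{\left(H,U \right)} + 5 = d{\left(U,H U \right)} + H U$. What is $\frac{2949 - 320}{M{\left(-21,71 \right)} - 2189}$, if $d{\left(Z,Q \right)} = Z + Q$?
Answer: $- \frac{2629}{5105} \approx -0.51499$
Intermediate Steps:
$d{\left(Z,Q \right)} = Q + Z$
$M{\left(H,U \right)} = -5 + U + 2 H U$ ($M{\left(H,U \right)} = -5 + \left(\left(H U + U\right) + H U\right) = -5 + \left(\left(U + H U\right) + H U\right) = -5 + \left(U + 2 H U\right) = -5 + U + 2 H U$)
$\frac{2949 - 320}{M{\left(-21,71 \right)} - 2189} = \frac{2949 - 320}{\left(-5 + 71 + 2 \left(-21\right) 71\right) - 2189} = \frac{2629}{\left(-5 + 71 - 2982\right) - 2189} = \frac{2629}{-2916 - 2189} = \frac{2629}{-5105} = 2629 \left(- \frac{1}{5105}\right) = - \frac{2629}{5105}$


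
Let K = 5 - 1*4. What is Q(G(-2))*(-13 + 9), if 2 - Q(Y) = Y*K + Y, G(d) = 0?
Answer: -8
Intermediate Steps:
K = 1 (K = 5 - 4 = 1)
Q(Y) = 2 - 2*Y (Q(Y) = 2 - (Y*1 + Y) = 2 - (Y + Y) = 2 - 2*Y)
Q(G(-2))*(-13 + 9) = (2 - 2*0)*(-13 + 9) = (2 + 0)*(-4) = 2*(-4) = -8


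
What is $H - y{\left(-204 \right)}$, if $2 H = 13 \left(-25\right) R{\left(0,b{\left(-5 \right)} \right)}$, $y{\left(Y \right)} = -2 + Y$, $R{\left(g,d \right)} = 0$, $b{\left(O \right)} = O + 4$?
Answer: $206$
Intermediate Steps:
$b{\left(O \right)} = 4 + O$
$H = 0$ ($H = \frac{13 \left(-25\right) 0}{2} = \frac{\left(-325\right) 0}{2} = \frac{1}{2} \cdot 0 = 0$)
$H - y{\left(-204 \right)} = 0 - \left(-2 - 204\right) = 0 - -206 = 0 + 206 = 206$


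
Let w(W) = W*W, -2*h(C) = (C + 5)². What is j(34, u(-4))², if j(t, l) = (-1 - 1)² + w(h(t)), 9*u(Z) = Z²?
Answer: 5352083290849/16 ≈ 3.3451e+11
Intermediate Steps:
h(C) = -(5 + C)²/2 (h(C) = -(C + 5)²/2 = -(5 + C)²/2)
w(W) = W²
u(Z) = Z²/9
j(t, l) = 4 + (5 + t)⁴/4 (j(t, l) = (-1 - 1)² + (-(5 + t)²/2)² = (-2)² + (5 + t)⁴/4 = 4 + (5 + t)⁴/4)
j(34, u(-4))² = (4 + (5 + 34)⁴/4)² = (4 + (¼)*39⁴)² = (4 + (¼)*2313441)² = (4 + 2313441/4)² = (2313457/4)² = 5352083290849/16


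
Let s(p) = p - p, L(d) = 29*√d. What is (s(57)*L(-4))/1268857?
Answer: 0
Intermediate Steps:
s(p) = 0
(s(57)*L(-4))/1268857 = (0*(29*√(-4)))/1268857 = (0*(29*(2*I)))*(1/1268857) = (0*(58*I))*(1/1268857) = 0*(1/1268857) = 0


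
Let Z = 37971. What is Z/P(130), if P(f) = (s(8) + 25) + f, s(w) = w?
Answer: 37971/163 ≈ 232.95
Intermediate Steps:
P(f) = 33 + f (P(f) = (8 + 25) + f = 33 + f)
Z/P(130) = 37971/(33 + 130) = 37971/163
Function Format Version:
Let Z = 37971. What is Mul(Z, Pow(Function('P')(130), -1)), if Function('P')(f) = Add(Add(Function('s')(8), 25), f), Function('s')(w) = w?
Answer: Rational(37971, 163) ≈ 232.95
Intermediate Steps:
Function('P')(f) = Add(33, f) (Function('P')(f) = Add(Add(8, 25), f) = Add(33, f))
Mul(Z, Pow(Function('P')(130), -1)) = Mul(37971, Pow(Add(33, 130), -1)) = Mul(37971, Pow(163, -1)) = Mul(37971, Rational(1, 163)) = Rational(37971, 163)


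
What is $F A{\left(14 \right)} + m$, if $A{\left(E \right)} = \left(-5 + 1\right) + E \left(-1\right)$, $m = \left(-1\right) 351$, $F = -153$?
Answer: $2403$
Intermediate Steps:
$m = -351$
$A{\left(E \right)} = -4 - E$
$F A{\left(14 \right)} + m = - 153 \left(-4 - 14\right) - 351 = \left(-153\right) \left(-18\right) - 351 = 2754 - 351 = 2403$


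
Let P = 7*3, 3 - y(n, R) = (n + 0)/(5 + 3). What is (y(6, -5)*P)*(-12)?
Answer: -567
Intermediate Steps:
y(n, R) = 3 - n/8 (y(n, R) = 3 - (n + 0)/(5 + 3) = 3 - n/8)
P = 21
(y(6, -5)*P)*(-12) = ((3 - ⅛*6)*21)*(-12) = ((3 - ¾)*21)*(-12) = ((9/4)*21)*(-12) = (189/4)*(-12) = -567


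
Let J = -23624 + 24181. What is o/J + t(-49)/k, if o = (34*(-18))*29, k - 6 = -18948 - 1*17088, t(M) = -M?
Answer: -639487733/20068710 ≈ -31.865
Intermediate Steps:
k = -36030 (k = 6 + (-18948 - 1*17088) = 6 + (-18948 - 17088) = 6 - 36036 = -36030)
o = -17748 (o = -612*29 = -17748)
J = 557
o/J + t(-49)/k = -17748/557 - 1*(-49)/(-36030) = -17748*1/557 + 49*(-1/36030) = -17748/557 - 49/36030 = -639487733/20068710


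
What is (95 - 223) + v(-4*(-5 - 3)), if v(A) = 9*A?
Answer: 160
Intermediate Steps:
(95 - 223) + v(-4*(-5 - 3)) = (95 - 223) + 9*(-4*(-5 - 3)) = -128 + 9*(-4*(-8)) = -128 + 9*32 = -128 + 288 = 160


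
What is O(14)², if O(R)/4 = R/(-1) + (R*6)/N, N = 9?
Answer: 3136/9 ≈ 348.44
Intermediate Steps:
O(R) = -4*R/3 (O(R) = 4*(R/(-1) + (R*6)/9) = 4*(R*(-1) + (6*R)*(⅑)) = 4*(-R + 2*R/3) = 4*(-R/3) = -4*R/3)
O(14)² = (-4/3*14)² = (-56/3)² = 3136/9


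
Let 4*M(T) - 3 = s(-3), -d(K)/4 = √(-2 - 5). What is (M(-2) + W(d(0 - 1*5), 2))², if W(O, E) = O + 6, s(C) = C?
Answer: -76 - 48*I*√7 ≈ -76.0 - 127.0*I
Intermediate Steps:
d(K) = -4*I*√7 (d(K) = -4*√(-2 - 5) = -4*I*√7)
M(T) = 0 (M(T) = ¾ + (¼)*(-3) = ¾ - ¾ = 0)
W(O, E) = 6 + O
(M(-2) + W(d(0 - 1*5), 2))² = (0 + (6 - 4*I*√7))² = (6 - 4*I*√7)²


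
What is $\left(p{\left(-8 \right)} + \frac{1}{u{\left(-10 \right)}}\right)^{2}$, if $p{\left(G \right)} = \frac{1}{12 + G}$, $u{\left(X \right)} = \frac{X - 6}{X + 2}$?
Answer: $\frac{9}{16} \approx 0.5625$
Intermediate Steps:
$u{\left(X \right)} = \frac{-6 + X}{2 + X}$
$\left(p{\left(-8 \right)} + \frac{1}{u{\left(-10 \right)}}\right)^{2} = \left(\frac{1}{12 - 8} + \frac{1}{\frac{1}{2 - 10} \left(-6 - 10\right)}\right)^{2} = \left(\frac{1}{4} + \frac{1}{\frac{1}{-8} \left(-16\right)}\right)^{2} = \left(\frac{1}{4} + \frac{1}{\left(- \frac{1}{8}\right) \left(-16\right)}\right)^{2} = \left(\frac{1}{4} + \frac{1}{2}\right)^{2} = \left(\frac{3}{4}\right)^{2} = \frac{9}{16}$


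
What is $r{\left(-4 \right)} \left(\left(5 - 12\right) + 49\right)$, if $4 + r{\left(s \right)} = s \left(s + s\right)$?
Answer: $1176$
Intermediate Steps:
$r{\left(s \right)} = -4 + 2 s^{2}$ ($r{\left(s \right)} = -4 + s \left(s + s\right) = -4 + s 2 s = -4 + 2 s^{2}$)
$r{\left(-4 \right)} \left(\left(5 - 12\right) + 49\right) = \left(-4 + 2 \left(-4\right)^{2}\right) \left(\left(5 - 12\right) + 49\right) = \left(-4 + 2 \cdot 16\right) \left(\left(5 - 12\right) + 49\right) = \left(-4 + 32\right) \left(-7 + 49\right) = 28 \cdot 42 = 1176$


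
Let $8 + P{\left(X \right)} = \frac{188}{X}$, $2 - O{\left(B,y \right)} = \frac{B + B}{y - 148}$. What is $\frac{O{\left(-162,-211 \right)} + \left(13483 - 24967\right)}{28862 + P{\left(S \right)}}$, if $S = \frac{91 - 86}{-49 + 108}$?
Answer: $- \frac{10305905}{27887479} \approx -0.36955$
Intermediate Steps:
$S = \frac{5}{59} \approx 0.084746$
$O{\left(B,y \right)} = 2 - \frac{2 B}{-148 + y}$ ($O{\left(B,y \right)} = 2 - \frac{B + B}{y - 148} = 2 - \frac{2 B}{-148 + y}$)
$P{\left(X \right)} = -8 + \frac{188}{X}$
$\frac{O{\left(-162,-211 \right)} + \left(13483 - 24967\right)}{28862 + P{\left(S \right)}} = \frac{\frac{2 \left(-148 - 211 - -162\right)}{-148 - 211} + \left(13483 - 24967\right)}{28862 - \left(8 - \frac{188}{\frac{5}{59}}\right)} = \frac{\frac{2 \left(-148 - 211 + 162\right)}{-359} - 11484}{28862 + \left(-8 + 188 \cdot \frac{59}{5}\right)} = \frac{2 \left(- \frac{1}{359}\right) \left(-197\right) - 11484}{28862 + \left(-8 + \frac{11092}{5}\right)} = \frac{\frac{394}{359} - 11484}{28862 + \frac{11052}{5}} = - \frac{4122362}{359 \cdot \frac{155362}{5}} = \left(- \frac{4122362}{359}\right) \frac{5}{155362} = - \frac{10305905}{27887479}$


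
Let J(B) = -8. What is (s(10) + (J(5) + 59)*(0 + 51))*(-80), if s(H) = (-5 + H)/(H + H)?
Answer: -208100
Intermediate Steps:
s(H) = (-5 + H)/(2*H) (s(H) = (-5 + H)/((2*H)) = (-5 + H)*(1/(2*H)) = (-5 + H)/(2*H))
(s(10) + (J(5) + 59)*(0 + 51))*(-80) = ((½)*(-5 + 10)/10 + (-8 + 59)*(0 + 51))*(-80) = ((½)*(⅒)*5 + 51*51)*(-80) = (¼ + 2601)*(-80) = (10405/4)*(-80) = -208100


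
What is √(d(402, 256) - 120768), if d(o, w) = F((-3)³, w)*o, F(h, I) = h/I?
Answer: I*√30927462/16 ≈ 347.58*I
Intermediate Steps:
d(o, w) = -27*o/w (d(o, w) = ((-3)³/w)*o = (-27/w)*o = -27*o/w)
√(d(402, 256) - 120768) = √(-27*402/256 - 120768) = √(-27*402*1/256 - 120768) = √(-5427/128 - 120768) = √(-15463731/128) = I*√30927462/16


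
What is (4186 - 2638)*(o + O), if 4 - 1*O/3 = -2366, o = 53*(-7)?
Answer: 10431972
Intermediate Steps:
o = -371
O = 7110 (O = 12 - 3*(-2366) = 12 + 7098 = 7110)
(4186 - 2638)*(o + O) = (4186 - 2638)*(-371 + 7110) = 1548*6739 = 10431972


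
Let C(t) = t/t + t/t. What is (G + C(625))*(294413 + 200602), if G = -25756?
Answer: -12748616310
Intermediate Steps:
C(t) = 2 (C(t) = 1 + 1 = 2)
(G + C(625))*(294413 + 200602) = (-25756 + 2)*(294413 + 200602) = -25754*495015 = -12748616310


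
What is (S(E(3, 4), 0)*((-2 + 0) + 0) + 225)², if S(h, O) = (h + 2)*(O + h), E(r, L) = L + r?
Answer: 9801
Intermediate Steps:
S(h, O) = (2 + h)*(O + h)
(S(E(3, 4), 0)*((-2 + 0) + 0) + 225)² = (((4 + 3)² + 2*0 + 2*(4 + 3) + 0*(4 + 3))*((-2 + 0) + 0) + 225)² = ((7² + 0 + 2*7 + 0*7)*(-2 + 0) + 225)² = ((49 + 0 + 14 + 0)*(-2) + 225)² = (63*(-2) + 225)² = (-126 + 225)² = 99² = 9801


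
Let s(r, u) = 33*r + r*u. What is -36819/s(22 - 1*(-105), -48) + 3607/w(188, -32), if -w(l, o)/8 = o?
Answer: 5432333/162560 ≈ 33.417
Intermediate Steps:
w(l, o) = -8*o
-36819/s(22 - 1*(-105), -48) + 3607/w(188, -32) = -36819*1/((22 - 1*(-105))*(33 - 48)) + 3607/((-8*(-32))) = -36819*(-1/(15*(22 + 105))) + 3607/256 = -36819/(127*(-15)) + 3607*(1/256) = -36819/(-1905) + 3607/256 = -36819*(-1/1905) + 3607/256 = 12273/635 + 3607/256 = 5432333/162560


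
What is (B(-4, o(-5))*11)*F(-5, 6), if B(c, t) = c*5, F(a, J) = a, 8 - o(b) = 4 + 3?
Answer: 1100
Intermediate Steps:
o(b) = 1 (o(b) = 8 - (4 + 3) = 8 - 1*7 = 8 - 7 = 1)
B(c, t) = 5*c
(B(-4, o(-5))*11)*F(-5, 6) = ((5*(-4))*11)*(-5) = -20*11*(-5) = -220*(-5) = 1100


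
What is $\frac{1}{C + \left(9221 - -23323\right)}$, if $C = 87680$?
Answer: $\frac{1}{120224} \approx 8.3178 \cdot 10^{-6}$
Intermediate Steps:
$\frac{1}{C + \left(9221 - -23323\right)} = \frac{1}{87680 + \left(9221 - -23323\right)} = \frac{1}{87680 + \left(9221 + 23323\right)} = \frac{1}{87680 + 32544} = \frac{1}{120224}$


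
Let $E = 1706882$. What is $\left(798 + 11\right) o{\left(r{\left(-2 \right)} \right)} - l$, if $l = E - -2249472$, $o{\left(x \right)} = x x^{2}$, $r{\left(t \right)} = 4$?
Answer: $-3904578$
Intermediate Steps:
$o{\left(x \right)} = x^{3}$
$l = 3956354$ ($l = 1706882 - -2249472 = 1706882 + 2249472 = 3956354$)
$\left(798 + 11\right) o{\left(r{\left(-2 \right)} \right)} - l = \left(798 + 11\right) 4^{3} - 3956354 = 809 \cdot 64 - 3956354 = 51776 - 3956354 = -3904578$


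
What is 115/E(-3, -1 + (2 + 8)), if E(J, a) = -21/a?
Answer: -345/7 ≈ -49.286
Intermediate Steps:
115/E(-3, -1 + (2 + 8)) = 115/((-21/(-1 + (2 + 8)))) = 115/((-21/(-1 + 10))) = 115/((-21/9)) = 115/((-21*⅑)) = 115/(-7/3) = 115*(-3/7) = -345/7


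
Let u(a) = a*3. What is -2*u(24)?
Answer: -144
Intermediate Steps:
u(a) = 3*a
-2*u(24) = -6*24 = -2*72 = -144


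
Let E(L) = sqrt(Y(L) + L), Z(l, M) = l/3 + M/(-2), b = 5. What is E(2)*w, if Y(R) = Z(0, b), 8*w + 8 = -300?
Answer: -77*I*sqrt(2)/4 ≈ -27.224*I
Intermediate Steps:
w = -77/2 (w = -1 + (1/8)*(-300) = -1 - 75/2 = -77/2 ≈ -38.500)
Z(l, M) = -M/2 + l/3 (Z(l, M) = l*(1/3) + M*(-1/2) = l/3 - M/2 = -M/2 + l/3)
Y(R) = -5/2 (Y(R) = -1/2*5 + (1/3)*0 = -5/2 + 0 = -5/2)
E(L) = sqrt(-5/2 + L)
E(2)*w = (sqrt(-10 + 4*2)/2)*(-77/2) = (sqrt(-10 + 8)/2)*(-77/2) = (sqrt(-2)/2)*(-77/2) = ((I*sqrt(2))/2)*(-77/2) = (I*sqrt(2)/2)*(-77/2) = -77*I*sqrt(2)/4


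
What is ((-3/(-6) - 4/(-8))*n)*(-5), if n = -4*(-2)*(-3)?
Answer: 120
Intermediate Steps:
n = -24 (n = 8*(-3) = -24)
((-3/(-6) - 4/(-8))*n)*(-5) = ((-3/(-6) - 4/(-8))*(-24))*(-5) = ((-3*(-⅙) - 4*(-⅛))*(-24))*(-5) = ((½ + ½)*(-24))*(-5) = (1*(-24))*(-5) = -24*(-5) = 120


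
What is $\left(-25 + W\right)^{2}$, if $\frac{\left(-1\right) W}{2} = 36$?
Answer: $9409$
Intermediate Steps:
$W = -72$ ($W = \left(-2\right) 36 = -72$)
$\left(-25 + W\right)^{2} = \left(-25 - 72\right)^{2} = \left(-97\right)^{2} = 9409$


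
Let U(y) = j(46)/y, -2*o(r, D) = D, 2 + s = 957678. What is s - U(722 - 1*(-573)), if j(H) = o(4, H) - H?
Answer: 1240190489/1295 ≈ 9.5768e+5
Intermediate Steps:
s = 957676 (s = -2 + 957678 = 957676)
o(r, D) = -D/2
j(H) = -3*H/2 (j(H) = -H/2 - H = -3*H/2)
U(y) = -69/y (U(y) = (-3/2*46)/y = -69/y)
s - U(722 - 1*(-573)) = 957676 - (-69)/(722 - 1*(-573)) = 957676 - (-69)/(722 + 573) = 957676 - (-69)/1295 = 957676 - 1*(-69/1295) = 957676 + 69/1295 = 1240190489/1295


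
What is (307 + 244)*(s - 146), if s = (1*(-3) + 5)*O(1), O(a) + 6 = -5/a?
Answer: -92568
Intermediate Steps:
O(a) = -6 - 5/a
s = -22 (s = (1*(-3) + 5)*(-6 - 5/1) = (-3 + 5)*(-6 - 5*1) = 2*(-6 - 5) = 2*(-11) = -22)
(307 + 244)*(s - 146) = (307 + 244)*(-22 - 146) = 551*(-168) = -92568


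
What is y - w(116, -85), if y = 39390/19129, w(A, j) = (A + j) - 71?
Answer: 804550/19129 ≈ 42.059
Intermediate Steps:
w(A, j) = -71 + A + j
y = 39390/19129 (y = 39390*(1/19129) = 39390/19129 ≈ 2.0592)
y - w(116, -85) = 39390/19129 - (-71 + 116 - 85) = 39390/19129 - 1*(-40) = 39390/19129 + 40 = 804550/19129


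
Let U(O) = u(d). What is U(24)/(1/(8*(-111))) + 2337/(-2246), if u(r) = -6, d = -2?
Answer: 11964351/2246 ≈ 5327.0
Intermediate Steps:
U(O) = -6
U(24)/(1/(8*(-111))) + 2337/(-2246) = -6*8*(-111) + 2337/(-2246) = -6/(1/(-888)) + 2337*(-1/2246) = -6/(-1/888) - 2337/2246 = -6*(-888) - 2337/2246 = 5328 - 2337/2246 = 11964351/2246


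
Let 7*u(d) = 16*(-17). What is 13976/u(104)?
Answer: -12229/34 ≈ -359.68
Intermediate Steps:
u(d) = -272/7 (u(d) = (16*(-17))/7 = (1/7)*(-272) = -272/7)
13976/u(104) = 13976/(-272/7) = 13976*(-7/272) = -12229/34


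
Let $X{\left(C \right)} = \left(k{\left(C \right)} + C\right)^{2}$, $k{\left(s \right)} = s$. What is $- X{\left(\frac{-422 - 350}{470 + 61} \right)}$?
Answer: $- \frac{2383936}{281961} \approx -8.4548$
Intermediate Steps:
$X{\left(C \right)} = 4 C^{2}$ ($X{\left(C \right)} = \left(C + C\right)^{2} = \left(2 C\right)^{2} = 4 C^{2}$)
$- X{\left(\frac{-422 - 350}{470 + 61} \right)} = - 4 \left(\frac{-422 - 350}{470 + 61}\right)^{2} = - 4 \left(- \frac{772}{531}\right)^{2} = - \frac{4 \cdot 595984}{281961} = \left(-1\right) \frac{2383936}{281961} = - \frac{2383936}{281961}$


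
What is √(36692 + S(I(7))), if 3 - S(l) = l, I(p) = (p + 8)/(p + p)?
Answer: √7192010/14 ≈ 191.56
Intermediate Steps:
I(p) = (8 + p)/(2*p) (I(p) = (8 + p)/((2*p)) = (8 + p)*(1/(2*p)) = (8 + p)/(2*p))
S(l) = 3 - l
√(36692 + S(I(7))) = √(36692 + (3 - (8 + 7)/(2*7))) = √(36692 + (3 - 15/(2*7))) = √(36692 + (3 - 1*15/14)) = √(36692 + (3 - 15/14)) = √(36692 + 27/14) = √(513715/14) = √7192010/14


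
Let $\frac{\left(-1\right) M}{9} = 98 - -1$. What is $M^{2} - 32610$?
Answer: $761271$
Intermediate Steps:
$M = -891$ ($M = - 9 \left(98 - -1\right) = - 9 \left(98 + 1\right) = \left(-9\right) 99 = -891$)
$M^{2} - 32610 = \left(-891\right)^{2} - 32610 = 793881 - 32610 = 761271$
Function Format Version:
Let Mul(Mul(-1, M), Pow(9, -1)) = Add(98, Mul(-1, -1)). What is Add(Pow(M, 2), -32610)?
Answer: 761271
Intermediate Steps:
M = -891 (M = Mul(-9, Add(98, Mul(-1, -1))) = Mul(-9, Add(98, 1)) = Mul(-9, 99) = -891)
Add(Pow(M, 2), -32610) = Add(Pow(-891, 2), -32610) = Add(793881, -32610) = 761271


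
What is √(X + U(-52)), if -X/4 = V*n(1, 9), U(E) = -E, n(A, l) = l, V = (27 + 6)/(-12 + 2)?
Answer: √4270/5 ≈ 13.069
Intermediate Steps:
V = -33/10 (V = 33/(-10) = 33*(-⅒) = -33/10 ≈ -3.3000)
X = 594/5 (X = -(-66)*9/5 = -4*(-297/10) = 594/5 ≈ 118.80)
√(X + U(-52)) = √(594/5 - 1*(-52)) = √(594/5 + 52) = √(854/5) = √4270/5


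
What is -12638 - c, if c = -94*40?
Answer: -8878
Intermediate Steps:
c = -3760
-12638 - c = -12638 - 1*(-3760) = -12638 + 3760 = -8878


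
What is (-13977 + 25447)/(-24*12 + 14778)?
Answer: 1147/1449 ≈ 0.79158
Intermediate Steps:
(-13977 + 25447)/(-24*12 + 14778) = 11470/(-288 + 14778) = 11470/14490 = 11470*(1/14490) = 1147/1449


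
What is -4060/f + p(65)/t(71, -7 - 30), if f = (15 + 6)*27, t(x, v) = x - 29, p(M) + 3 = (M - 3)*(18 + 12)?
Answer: 42019/1134 ≈ 37.054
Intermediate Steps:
p(M) = -93 + 30*M (p(M) = -3 + (M - 3)*(18 + 12) = -3 + (-3 + M)*30 = -3 + (-90 + 30*M) = -93 + 30*M)
t(x, v) = -29 + x
f = 567 (f = 21*27 = 567)
-4060/f + p(65)/t(71, -7 - 30) = -4060/567 + (-93 + 30*65)/(-29 + 71) = -4060*1/567 + (-93 + 1950)/42 = -580/81 + 1857*(1/42) = -580/81 + 619/14 = 42019/1134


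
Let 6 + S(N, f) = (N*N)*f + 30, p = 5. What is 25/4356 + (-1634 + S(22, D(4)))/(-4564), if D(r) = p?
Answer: -853565/4970196 ≈ -0.17174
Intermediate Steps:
D(r) = 5
S(N, f) = 24 + f*N² (S(N, f) = -6 + ((N*N)*f + 30) = -6 + (N²*f + 30) = -6 + (f*N² + 30) = -6 + (30 + f*N²) = 24 + f*N²)
25/4356 + (-1634 + S(22, D(4)))/(-4564) = 25/4356 + (-1634 + (24 + 5*22²))/(-4564) = 25*(1/4356) + (-1634 + (24 + 5*484))*(-1/4564) = 25/4356 + (-1634 + (24 + 2420))*(-1/4564) = 25/4356 + (-1634 + 2444)*(-1/4564) = 25/4356 + 810*(-1/4564) = 25/4356 - 405/2282 = -853565/4970196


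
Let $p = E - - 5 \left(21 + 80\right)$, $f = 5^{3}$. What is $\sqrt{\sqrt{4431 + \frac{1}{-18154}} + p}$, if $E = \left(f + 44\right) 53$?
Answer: $\frac{\sqrt{3118369728792 + 18154 \sqrt{1460314531442}}}{18154} \approx 97.614$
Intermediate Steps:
$f = 125$
$E = 8957$ ($E = \left(125 + 44\right) 53 = 169 \cdot 53 = 8957$)
$p = 9462$ ($p = 8957 - - 5 \left(21 + 80\right) = 8957 - \left(-5\right) 101 = 8957 - -505 = 8957 + 505 = 9462$)
$\sqrt{\sqrt{4431 + \frac{1}{-18154}} + p} = \sqrt{\sqrt{4431 + \frac{1}{-18154}} + 9462} = \sqrt{\sqrt{4431 - \frac{1}{18154}} + 9462} = \sqrt{\sqrt{\frac{80440373}{18154}} + 9462} = \sqrt{\frac{\sqrt{1460314531442}}{18154} + 9462} = \sqrt{9462 + \frac{\sqrt{1460314531442}}{18154}}$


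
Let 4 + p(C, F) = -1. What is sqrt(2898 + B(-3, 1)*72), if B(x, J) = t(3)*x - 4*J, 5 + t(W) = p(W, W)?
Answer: 3*sqrt(530) ≈ 69.065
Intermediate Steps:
p(C, F) = -5 (p(C, F) = -4 - 1 = -5)
t(W) = -10 (t(W) = -5 - 5 = -10)
B(x, J) = -10*x - 4*J
sqrt(2898 + B(-3, 1)*72) = sqrt(2898 + (-10*(-3) - 4*1)*72) = sqrt(2898 + (30 - 4)*72) = sqrt(2898 + 26*72) = sqrt(2898 + 1872) = sqrt(4770) = 3*sqrt(530)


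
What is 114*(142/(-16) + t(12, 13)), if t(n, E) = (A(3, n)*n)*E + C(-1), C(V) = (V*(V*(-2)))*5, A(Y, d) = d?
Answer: 845025/4 ≈ 2.1126e+5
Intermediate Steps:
C(V) = -10*V² (C(V) = (V*(-2*V))*5 = -2*V²*5 = -10*V²)
t(n, E) = -10 + E*n² (t(n, E) = (n*n)*E - 10*(-1)² = n²*E - 10*1 = E*n² - 10 = -10 + E*n²)
114*(142/(-16) + t(12, 13)) = 114*(142/(-16) + (-10 + 13*12²)) = 114*(142*(-1/16) + (-10 + 13*144)) = 114*(-71/8 + (-10 + 1872)) = 114*(-71/8 + 1862) = 114*(14825/8) = 845025/4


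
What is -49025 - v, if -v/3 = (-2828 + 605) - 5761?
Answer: -72977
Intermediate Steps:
v = 23952 (v = -3*((-2828 + 605) - 5761) = -3*(-2223 - 5761) = -3*(-7984) = 23952)
-49025 - v = -49025 - 1*23952 = -49025 - 23952 = -72977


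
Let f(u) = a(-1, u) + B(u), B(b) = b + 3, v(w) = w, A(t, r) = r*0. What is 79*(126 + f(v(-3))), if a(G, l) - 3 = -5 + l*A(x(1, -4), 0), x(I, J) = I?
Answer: 9796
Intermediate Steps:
A(t, r) = 0
B(b) = 3 + b
a(G, l) = -2 (a(G, l) = 3 + (-5 + l*0) = 3 + (-5 + 0) = 3 - 5 = -2)
f(u) = 1 + u (f(u) = -2 + (3 + u) = 1 + u)
79*(126 + f(v(-3))) = 79*(126 + (1 - 3)) = 79*(126 - 2) = 79*124 = 9796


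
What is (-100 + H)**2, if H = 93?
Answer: 49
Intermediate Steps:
(-100 + H)**2 = (-100 + 93)**2 = (-7)**2 = 49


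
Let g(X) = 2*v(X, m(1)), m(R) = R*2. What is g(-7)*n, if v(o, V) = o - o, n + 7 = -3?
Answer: 0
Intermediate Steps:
n = -10 (n = -7 - 3 = -10)
m(R) = 2*R
v(o, V) = 0
g(X) = 0 (g(X) = 2*0 = 0)
g(-7)*n = 0*(-10) = 0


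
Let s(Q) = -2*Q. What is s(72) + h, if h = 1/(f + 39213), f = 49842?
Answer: -12823919/89055 ≈ -144.00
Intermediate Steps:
h = 1/89055 (h = 1/(49842 + 39213) = 1/89055 ≈ 1.1229e-5)
s(72) + h = -2*72 + 1/89055 = -144 + 1/89055 = -12823919/89055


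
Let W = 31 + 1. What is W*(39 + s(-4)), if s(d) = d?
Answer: 1120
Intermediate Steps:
W = 32
W*(39 + s(-4)) = 32*(39 - 4) = 32*35 = 1120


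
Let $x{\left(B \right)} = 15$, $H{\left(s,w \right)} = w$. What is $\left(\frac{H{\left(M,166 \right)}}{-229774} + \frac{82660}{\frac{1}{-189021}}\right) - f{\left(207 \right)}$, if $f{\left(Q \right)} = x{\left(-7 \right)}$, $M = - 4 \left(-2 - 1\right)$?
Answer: $- \frac{1795049159851208}{114887} \approx -1.5624 \cdot 10^{10}$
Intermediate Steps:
$M = 12$ ($M = \left(-4\right) \left(-3\right) = 12$)
$f{\left(Q \right)} = 15$
$\left(\frac{H{\left(M,166 \right)}}{-229774} + \frac{82660}{\frac{1}{-189021}}\right) - f{\left(207 \right)} = \left(\frac{166}{-229774} + \frac{82660}{\frac{1}{-189021}}\right) - 15 = \left(166 \left(- \frac{1}{229774}\right) + \frac{82660}{- \frac{1}{189021}}\right) - 15 = \left(- \frac{83}{114887} + 82660 \left(-189021\right)\right) - 15 = \left(- \frac{83}{114887} - 15624475860\right) - 15 = - \frac{1795049158127903}{114887} - 15 = - \frac{1795049159851208}{114887}$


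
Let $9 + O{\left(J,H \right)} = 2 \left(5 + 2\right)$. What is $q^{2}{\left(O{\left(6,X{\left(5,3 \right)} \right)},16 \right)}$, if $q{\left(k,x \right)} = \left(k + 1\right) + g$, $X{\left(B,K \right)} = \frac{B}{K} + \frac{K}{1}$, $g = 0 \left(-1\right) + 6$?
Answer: $144$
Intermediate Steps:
$g = 6$ ($g = 0 + 6 = 6$)
$X{\left(B,K \right)} = K + \frac{B}{K}$ ($X{\left(B,K \right)} = \frac{B}{K} + K 1 = \frac{B}{K} + K = K + \frac{B}{K}$)
$O{\left(J,H \right)} = 5$ ($O{\left(J,H \right)} = -9 + 2 \left(5 + 2\right) = -9 + 2 \cdot 7 = -9 + 14 = 5$)
$q{\left(k,x \right)} = 7 + k$ ($q{\left(k,x \right)} = \left(k + 1\right) + 6 = \left(1 + k\right) + 6 = 7 + k$)
$q^{2}{\left(O{\left(6,X{\left(5,3 \right)} \right)},16 \right)} = \left(7 + 5\right)^{2} = 12^{2} = 144$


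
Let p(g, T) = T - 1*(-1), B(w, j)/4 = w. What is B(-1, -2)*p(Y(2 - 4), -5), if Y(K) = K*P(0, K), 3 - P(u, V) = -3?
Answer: 16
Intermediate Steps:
P(u, V) = 6 (P(u, V) = 3 - 1*(-3) = 3 + 3 = 6)
B(w, j) = 4*w
Y(K) = 6*K (Y(K) = K*6 = 6*K)
p(g, T) = 1 + T (p(g, T) = T + 1 = 1 + T)
B(-1, -2)*p(Y(2 - 4), -5) = (4*(-1))*(1 - 5) = -4*(-4) = 16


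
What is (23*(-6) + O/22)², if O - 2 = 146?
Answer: 2085136/121 ≈ 17233.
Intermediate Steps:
O = 148 (O = 2 + 146 = 148)
(23*(-6) + O/22)² = (23*(-6) + 148/22)² = (-138 + 148*(1/22))² = (-138 + 74/11)² = (-1444/11)² = 2085136/121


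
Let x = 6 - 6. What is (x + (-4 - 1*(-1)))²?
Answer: 9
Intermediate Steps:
x = 0
(x + (-4 - 1*(-1)))² = (0 + (-4 - 1*(-1)))² = (0 + (-4 + 1))² = (0 - 3)² = (-3)² = 9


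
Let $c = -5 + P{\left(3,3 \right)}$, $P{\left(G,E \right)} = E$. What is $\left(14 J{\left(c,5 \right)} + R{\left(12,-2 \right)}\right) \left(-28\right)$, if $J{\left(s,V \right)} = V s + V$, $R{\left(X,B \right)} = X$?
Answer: $1624$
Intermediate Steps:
$c = -2$ ($c = -5 + 3 = -2$)
$J{\left(s,V \right)} = V + V s$
$\left(14 J{\left(c,5 \right)} + R{\left(12,-2 \right)}\right) \left(-28\right) = \left(14 \cdot 5 \left(1 - 2\right) + 12\right) \left(-28\right) = \left(14 \cdot 5 \left(-1\right) + 12\right) \left(-28\right) = \left(14 \left(-5\right) + 12\right) \left(-28\right) = \left(-70 + 12\right) \left(-28\right) = \left(-58\right) \left(-28\right) = 1624$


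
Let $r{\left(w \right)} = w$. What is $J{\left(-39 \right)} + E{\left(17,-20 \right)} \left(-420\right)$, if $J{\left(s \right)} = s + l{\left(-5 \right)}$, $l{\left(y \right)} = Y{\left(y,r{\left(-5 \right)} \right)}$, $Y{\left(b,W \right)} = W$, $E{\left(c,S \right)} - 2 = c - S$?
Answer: $-16424$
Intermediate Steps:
$E{\left(c,S \right)} = 2 + c - S$ ($E{\left(c,S \right)} = 2 - \left(S - c\right) = 2 + c - S$)
$l{\left(y \right)} = -5$
$J{\left(s \right)} = -5 + s$ ($J{\left(s \right)} = s - 5 = -5 + s$)
$J{\left(-39 \right)} + E{\left(17,-20 \right)} \left(-420\right) = \left(-5 - 39\right) + \left(2 + 17 - -20\right) \left(-420\right) = -44 + \left(2 + 17 + 20\right) \left(-420\right) = -44 + 39 \left(-420\right) = -44 - 16380 = -16424$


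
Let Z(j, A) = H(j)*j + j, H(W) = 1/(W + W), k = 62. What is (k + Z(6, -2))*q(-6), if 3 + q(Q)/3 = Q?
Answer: -3699/2 ≈ -1849.5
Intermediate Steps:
q(Q) = -9 + 3*Q
H(W) = 1/(2*W)
Z(j, A) = ½ + j (Z(j, A) = (1/(2*j))*j + j = ½ + j)
(k + Z(6, -2))*q(-6) = (62 + (½ + 6))*(-9 + 3*(-6)) = (62 + 13/2)*(-9 - 18) = (137/2)*(-27) = -3699/2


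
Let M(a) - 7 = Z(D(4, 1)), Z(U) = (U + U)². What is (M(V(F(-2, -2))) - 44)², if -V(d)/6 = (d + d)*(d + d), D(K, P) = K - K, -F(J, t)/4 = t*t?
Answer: 1369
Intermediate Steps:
F(J, t) = -4*t² (F(J, t) = -4*t*t = -4*t²)
D(K, P) = 0
Z(U) = 4*U² (Z(U) = (2*U)² = 4*U²)
V(d) = -24*d² (V(d) = -6*(d + d)*(d + d) = -6*2*d*2*d = -24*d²)
M(a) = 7 (M(a) = 7 + 4*0² = 7 + 4*0 = 7 + 0 = 7)
(M(V(F(-2, -2))) - 44)² = (7 - 44)² = (-37)² = 1369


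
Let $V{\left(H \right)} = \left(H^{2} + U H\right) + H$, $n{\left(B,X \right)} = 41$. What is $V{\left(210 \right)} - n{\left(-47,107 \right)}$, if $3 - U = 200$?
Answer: $2899$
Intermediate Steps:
$U = -197$ ($U = 3 - 200 = -197$)
$V{\left(H \right)} = H^{2} - 196 H$ ($V{\left(H \right)} = \left(H^{2} - 197 H\right) + H = H^{2} - 196 H$)
$V{\left(210 \right)} - n{\left(-47,107 \right)} = 210 \left(-196 + 210\right) - 41 = 210 \cdot 14 - 41 = 2940 - 41 = 2899$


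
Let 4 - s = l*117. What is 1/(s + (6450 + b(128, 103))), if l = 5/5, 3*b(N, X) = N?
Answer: 3/19139 ≈ 0.00015675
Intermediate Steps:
b(N, X) = N/3
l = 1 (l = 5*(1/5) = 1)
s = -113 (s = 4 - 117 = -113)
1/(s + (6450 + b(128, 103))) = 1/(-113 + (6450 + (1/3)*128)) = 1/(-113 + (6450 + 128/3)) = 1/(-113 + 19478/3) = 1/(19139/3) = 3/19139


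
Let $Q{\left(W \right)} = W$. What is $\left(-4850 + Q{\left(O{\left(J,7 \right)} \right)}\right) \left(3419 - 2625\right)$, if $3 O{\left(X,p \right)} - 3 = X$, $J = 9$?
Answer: $-3847724$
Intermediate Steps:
$O{\left(X,p \right)} = 1 + \frac{X}{3}$
$\left(-4850 + Q{\left(O{\left(J,7 \right)} \right)}\right) \left(3419 - 2625\right) = \left(-4850 + \left(1 + \frac{1}{3} \cdot 9\right)\right) \left(3419 - 2625\right) = \left(-4850 + \left(1 + 3\right)\right) 794 = \left(-4850 + 4\right) 794 = \left(-4846\right) 794 = -3847724$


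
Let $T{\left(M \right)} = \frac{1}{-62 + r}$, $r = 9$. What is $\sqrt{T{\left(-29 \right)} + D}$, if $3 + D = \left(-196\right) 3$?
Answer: $\frac{2 i \sqrt{415043}}{53} \approx 24.311 i$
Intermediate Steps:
$T{\left(M \right)} = - \frac{1}{53}$ ($T{\left(M \right)} = \frac{1}{-62 + 9} = \frac{1}{-53} = - \frac{1}{53}$)
$D = -591$ ($D = -3 - 588 = -591$)
$\sqrt{T{\left(-29 \right)} + D} = \sqrt{- \frac{1}{53} - 591} = \sqrt{- \frac{31324}{53}} = \frac{2 i \sqrt{415043}}{53}$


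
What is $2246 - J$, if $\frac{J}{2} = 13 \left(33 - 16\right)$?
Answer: $1804$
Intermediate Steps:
$J = 442$ ($J = 2 \cdot 13 \left(33 - 16\right) = 2 \cdot 13 \cdot 17 = 2 \cdot 221 = 442$)
$2246 - J = 2246 - 442 = 1804$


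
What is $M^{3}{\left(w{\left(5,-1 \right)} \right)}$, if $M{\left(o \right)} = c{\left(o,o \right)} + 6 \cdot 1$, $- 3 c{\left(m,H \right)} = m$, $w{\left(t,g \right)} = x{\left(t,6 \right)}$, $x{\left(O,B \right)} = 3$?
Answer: $125$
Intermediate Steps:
$w{\left(t,g \right)} = 3$
$c{\left(m,H \right)} = - \frac{m}{3}$
$M{\left(o \right)} = 6 - \frac{o}{3}$ ($M{\left(o \right)} = - \frac{o}{3} + 6 \cdot 1 = - \frac{o}{3} + 6 = 6 - \frac{o}{3}$)
$M^{3}{\left(w{\left(5,-1 \right)} \right)} = \left(6 - 1\right)^{3} = 5^{3} = 125$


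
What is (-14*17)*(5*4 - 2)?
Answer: -4284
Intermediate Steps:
(-14*17)*(5*4 - 2) = -238*(20 - 2) = -238*18 = -4284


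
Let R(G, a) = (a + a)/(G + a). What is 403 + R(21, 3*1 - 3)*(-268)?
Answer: 403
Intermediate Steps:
R(G, a) = 2*a/(G + a) (R(G, a) = (2*a)/(G + a) = 2*a/(G + a))
403 + R(21, 3*1 - 3)*(-268) = 403 + (2*(3*1 - 3)/(21 + (3*1 - 3)))*(-268) = 403 + (2*(3 - 3)/(21 + (3 - 3)))*(-268) = 403 + (2*0/(21 + 0))*(-268) = 403 + (2*0/21)*(-268) = 403 + (2*0*(1/21))*(-268) = 403 + 0*(-268) = 403 + 0 = 403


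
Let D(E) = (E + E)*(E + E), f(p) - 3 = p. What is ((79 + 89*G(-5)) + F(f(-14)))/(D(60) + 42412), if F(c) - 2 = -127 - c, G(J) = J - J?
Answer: -5/8116 ≈ -0.00061607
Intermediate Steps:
G(J) = 0
f(p) = 3 + p
F(c) = -125 - c (F(c) = 2 + (-127 - c) = -125 - c)
D(E) = 4*E² (D(E) = (2*E)*(2*E) = 4*E²)
((79 + 89*G(-5)) + F(f(-14)))/(D(60) + 42412) = ((79 + 89*0) + (-125 - (3 - 14)))/(4*60² + 42412) = ((79 + 0) + (-125 - 1*(-11)))/(4*3600 + 42412) = (79 + (-125 + 11))/(14400 + 42412) = (79 - 114)/56812 = -35*1/56812 = -5/8116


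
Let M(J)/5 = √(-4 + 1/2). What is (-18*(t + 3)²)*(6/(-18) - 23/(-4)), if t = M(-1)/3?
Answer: 845/12 - 975*I*√14/2 ≈ 70.417 - 1824.1*I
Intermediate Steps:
M(J) = 5*I*√14/2 (M(J) = 5*√(-4 + 1/2) = 5*√(-4 + ½) = 5*√(-7/2) = 5*(I*√14/2) = 5*I*√14/2)
t = 5*I*√14/6 (t = (5*I*√14/2)/3 = (5*I*√14/2)*(⅓) = 5*I*√14/6 ≈ 3.118*I)
(-18*(t + 3)²)*(6/(-18) - 23/(-4)) = (-18*(5*I*√14/6 + 3)²)*(6/(-18) - 23/(-4)) = (-18*(3 + 5*I*√14/6)²)*(6*(-1/18) - 23*(-¼)) = (-18*(3 + 5*I*√14/6)²)*(-⅓ + 23/4) = -18*(3 + 5*I*√14/6)²*(65/12) = -195*(3 + 5*I*√14/6)²/2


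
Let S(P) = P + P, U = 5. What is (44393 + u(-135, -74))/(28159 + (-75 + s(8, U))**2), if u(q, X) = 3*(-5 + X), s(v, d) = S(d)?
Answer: 11039/8096 ≈ 1.3635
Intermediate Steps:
S(P) = 2*P
s(v, d) = 2*d
u(q, X) = -15 + 3*X
(44393 + u(-135, -74))/(28159 + (-75 + s(8, U))**2) = (44393 + (-15 + 3*(-74)))/(28159 + (-75 + 2*5)**2) = (44393 + (-15 - 222))/(28159 + (-75 + 10)**2) = (44393 - 237)/(28159 + (-65)**2) = 44156/(28159 + 4225) = 44156/32384 = 44156*(1/32384) = 11039/8096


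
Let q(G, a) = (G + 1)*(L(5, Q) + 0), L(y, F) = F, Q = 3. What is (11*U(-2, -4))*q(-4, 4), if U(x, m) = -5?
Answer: 495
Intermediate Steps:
q(G, a) = 3 + 3*G (q(G, a) = (G + 1)*(3 + 0) = (1 + G)*3 = 3 + 3*G)
(11*U(-2, -4))*q(-4, 4) = (11*(-5))*(3 + 3*(-4)) = -55*(3 - 12) = -55*(-9) = 495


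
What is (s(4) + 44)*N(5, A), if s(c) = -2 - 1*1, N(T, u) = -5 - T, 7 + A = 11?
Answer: -410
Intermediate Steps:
A = 4 (A = -7 + 11 = 4)
s(c) = -3 (s(c) = -2 - 1 = -3)
(s(4) + 44)*N(5, A) = (-3 + 44)*(-5 - 1*5) = 41*(-5 - 5) = 41*(-10) = -410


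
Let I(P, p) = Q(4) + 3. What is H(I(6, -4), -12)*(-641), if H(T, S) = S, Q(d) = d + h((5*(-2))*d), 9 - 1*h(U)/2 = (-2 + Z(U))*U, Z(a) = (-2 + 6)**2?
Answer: 7692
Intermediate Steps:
Z(a) = 16 (Z(a) = 4**2 = 16)
h(U) = 18 - 28*U (h(U) = 18 - 2*(-2 + 16)*U = 18 - 28*U)
Q(d) = 18 + 281*d (Q(d) = d + (18 - 28*5*(-2)*d) = d + (18 - (-280)*d) = d + (18 + 280*d) = 18 + 281*d)
I(P, p) = 1145 (I(P, p) = (18 + 281*4) + 3 = (18 + 1124) + 3 = 1142 + 3 = 1145)
H(I(6, -4), -12)*(-641) = -12*(-641) = 7692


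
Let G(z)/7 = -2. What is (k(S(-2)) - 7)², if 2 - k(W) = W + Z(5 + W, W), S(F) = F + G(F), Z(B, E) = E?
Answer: 729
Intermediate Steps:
G(z) = -14 (G(z) = 7*(-2) = -14)
S(F) = -14 + F (S(F) = F - 14 = -14 + F)
k(W) = 2 - 2*W (k(W) = 2 - (W + W) = 2 - 2*W)
(k(S(-2)) - 7)² = ((2 - 2*(-14 - 2)) - 7)² = ((2 - 2*(-16)) - 7)² = ((2 + 32) - 7)² = (34 - 7)² = 27² = 729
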